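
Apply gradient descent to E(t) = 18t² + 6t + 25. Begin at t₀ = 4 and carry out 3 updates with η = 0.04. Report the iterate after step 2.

E′(t) = 36t + 6
t₁ = 4 − 0.04·150 = -2
t₂ = -2 − 0.04·(-66) = 0.64

0.64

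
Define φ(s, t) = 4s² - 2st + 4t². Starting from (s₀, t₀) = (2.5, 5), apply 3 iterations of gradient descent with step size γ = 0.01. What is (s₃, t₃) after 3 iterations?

(2.20344, 4.02594)

∇φ = (8s - 2t, -2s + 8t)
(s₁, t₁) = (2.5, 5) − 0.01·(10, 35) = (2.4, 4.65)
(s₂, t₂) = (2.4, 4.65) − 0.01·(9.9, 32.4) = (2.301, 4.326)
(s₃, t₃) = (2.301, 4.326) − 0.01·(9.756, 30.006) = (2.20344, 4.02594)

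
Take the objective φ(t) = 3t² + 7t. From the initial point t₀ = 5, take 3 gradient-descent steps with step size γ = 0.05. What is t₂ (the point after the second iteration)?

φ′(t) = 6t + 7
t₁ = 5 − 0.05·37 = 3.15
t₂ = 3.15 − 0.05·25.9 = 1.855

1.855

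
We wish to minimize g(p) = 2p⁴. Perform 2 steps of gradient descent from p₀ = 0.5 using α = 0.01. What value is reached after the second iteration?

g′(p) = 8p³
p₁ = 0.5 − 0.01·1 = 0.49
p₂ = 0.49 − 0.01·0.941192 = 0.48058808

0.48058808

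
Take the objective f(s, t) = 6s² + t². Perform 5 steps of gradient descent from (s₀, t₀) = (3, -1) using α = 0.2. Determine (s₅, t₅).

(-16.13472, -0.07776)

∇f = (12s, 2t)
Step 1: at (3, -1), ∇f = (36, -2) → (3, -1) − 0.2·(36, -2) = (-4.2, -0.6)
Step 2: at (-4.2, -0.6), ∇f = (-50.4, -1.2) → (-4.2, -0.6) − 0.2·(-50.4, -1.2) = (5.88, -0.36)
Step 3: at (5.88, -0.36), ∇f = (70.56, -0.72) → (5.88, -0.36) − 0.2·(70.56, -0.72) = (-8.232, -0.216)
Step 4: at (-8.232, -0.216), ∇f = (-98.784, -0.432) → (-8.232, -0.216) − 0.2·(-98.784, -0.432) = (11.5248, -0.1296)
Step 5: at (11.5248, -0.1296), ∇f = (138.2976, -0.2592) → (11.5248, -0.1296) − 0.2·(138.2976, -0.2592) = (-16.13472, -0.07776)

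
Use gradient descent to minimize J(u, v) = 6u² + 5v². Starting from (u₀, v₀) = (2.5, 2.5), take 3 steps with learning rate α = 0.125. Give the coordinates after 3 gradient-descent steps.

(-0.3125, -0.0390625)

∇J = (12u, 10v)
(u₁, v₁) = (2.5, 2.5) − 0.125·(30, 25) = (-1.25, -0.625)
(u₂, v₂) = (-1.25, -0.625) − 0.125·(-15, -6.25) = (0.625, 0.15625)
(u₃, v₃) = (0.625, 0.15625) − 0.125·(7.5, 1.5625) = (-0.3125, -0.0390625)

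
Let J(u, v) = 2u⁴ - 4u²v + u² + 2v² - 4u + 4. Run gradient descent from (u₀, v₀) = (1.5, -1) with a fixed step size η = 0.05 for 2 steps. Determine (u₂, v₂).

(-0.0784, -0.248)

∇J = (8u³ - 8uv + 2u - 4, -4u² + 4v)
Step 1: at (1.5, -1), ∇J = (38, -13) → (1.5, -1) − 0.05·(38, -13) = (-0.4, -0.35)
Step 2: at (-0.4, -0.35), ∇J = (-6.432, -2.04) → (-0.4, -0.35) − 0.05·(-6.432, -2.04) = (-0.0784, -0.248)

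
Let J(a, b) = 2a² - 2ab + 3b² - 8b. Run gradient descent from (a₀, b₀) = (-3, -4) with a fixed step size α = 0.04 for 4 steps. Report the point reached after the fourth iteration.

(-2.1176192, -1.0320384)

∇J = (4a - 2b, -2a + 6b - 8)
(a₁, b₁) = (-3, -4) − 0.04·(-4, -26) = (-2.84, -2.96)
(a₂, b₂) = (-2.84, -2.96) − 0.04·(-5.44, -20.08) = (-2.6224, -2.1568)
(a₃, b₃) = (-2.6224, -2.1568) − 0.04·(-6.176, -15.696) = (-2.37536, -1.52896)
(a₄, b₄) = (-2.37536, -1.52896) − 0.04·(-6.44352, -12.42304) = (-2.1176192, -1.0320384)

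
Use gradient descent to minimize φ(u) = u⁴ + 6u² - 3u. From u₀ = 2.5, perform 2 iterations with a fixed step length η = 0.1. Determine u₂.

φ′(u) = 4u³ + 12u - 3
Step 1: φ′(2.5) = 89.5; u₁ = 2.5 − 0.1·89.5 = -6.45
Step 2: φ′(-6.45) = -1153.7445; u₂ = -6.45 − 0.1·(-1153.7445) = 108.92445

108.92445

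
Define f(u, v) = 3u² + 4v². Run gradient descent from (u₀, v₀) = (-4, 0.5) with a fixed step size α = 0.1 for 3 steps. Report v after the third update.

∇f = (6u, 8v)
(u₁, v₁) = (-4, 0.5) − 0.1·(-24, 4) = (-1.6, 0.1)
(u₂, v₂) = (-1.6, 0.1) − 0.1·(-9.6, 0.8) = (-0.64, 0.02)
(u₃, v₃) = (-0.64, 0.02) − 0.1·(-3.84, 0.16) = (-0.256, 0.004)
v = 0.004

0.004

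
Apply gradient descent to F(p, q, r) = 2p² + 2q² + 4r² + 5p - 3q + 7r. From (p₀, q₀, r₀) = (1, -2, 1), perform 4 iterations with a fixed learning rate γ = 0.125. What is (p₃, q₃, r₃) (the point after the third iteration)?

(-0.96875, 0.40625, -0.875)

∇F = (4p + 5, 4q - 3, 8r + 7)
Step 1: at (1, -2, 1), ∇F = (9, -11, 15) → (1, -2, 1) − 0.125·(9, -11, 15) = (-0.125, -0.625, -0.875)
Step 2: at (-0.125, -0.625, -0.875), ∇F = (4.5, -5.5, 0) → (-0.125, -0.625, -0.875) − 0.125·(4.5, -5.5, 0) = (-0.6875, 0.0625, -0.875)
Step 3: at (-0.6875, 0.0625, -0.875), ∇F = (2.25, -2.75, 0) → (-0.6875, 0.0625, -0.875) − 0.125·(2.25, -2.75, 0) = (-0.96875, 0.40625, -0.875)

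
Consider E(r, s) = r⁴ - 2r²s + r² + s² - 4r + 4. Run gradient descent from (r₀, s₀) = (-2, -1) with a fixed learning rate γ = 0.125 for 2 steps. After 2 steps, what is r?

∇E = (4r³ - 4rs + 2r - 4, -2r² + 2s)
(r₁, s₁) = (-2, -1) − 0.125·(-48, -10) = (4, 0.25)
(r₂, s₂) = (4, 0.25) − 0.125·(256, -31.5) = (-28, 4.1875)
r = -28

-28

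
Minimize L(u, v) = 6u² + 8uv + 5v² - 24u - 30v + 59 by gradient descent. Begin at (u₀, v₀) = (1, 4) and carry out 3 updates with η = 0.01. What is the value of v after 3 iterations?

3.555528

∇L = (12u + 8v - 24, 8u + 10v - 30)
Step 1: at (1, 4), ∇L = (20, 18) → (1, 4) − 0.01·(20, 18) = (0.8, 3.82)
Step 2: at (0.8, 3.82), ∇L = (16.16, 14.6) → (0.8, 3.82) − 0.01·(16.16, 14.6) = (0.6384, 3.674)
Step 3: at (0.6384, 3.674), ∇L = (13.0528, 11.8472) → (0.6384, 3.674) − 0.01·(13.0528, 11.8472) = (0.507872, 3.555528)
v = 3.555528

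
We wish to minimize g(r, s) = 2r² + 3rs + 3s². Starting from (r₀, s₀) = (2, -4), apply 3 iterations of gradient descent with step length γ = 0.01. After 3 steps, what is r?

2.09964

∇g = (4r + 3s, 3r + 6s)
(r₁, s₁) = (2, -4) − 0.01·(-4, -18) = (2.04, -3.82)
(r₂, s₂) = (2.04, -3.82) − 0.01·(-3.3, -16.8) = (2.073, -3.652)
(r₃, s₃) = (2.073, -3.652) − 0.01·(-2.664, -15.693) = (2.09964, -3.49507)
r = 2.09964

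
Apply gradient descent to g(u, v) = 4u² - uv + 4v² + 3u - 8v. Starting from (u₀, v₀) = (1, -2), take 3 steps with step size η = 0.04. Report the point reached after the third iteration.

∇g = (8u - v + 3, -u + 8v - 8)
(u₁, v₁) = (1, -2) − 0.04·(13, -25) = (0.48, -1)
(u₂, v₂) = (0.48, -1) − 0.04·(7.84, -16.48) = (0.1664, -0.3408)
(u₃, v₃) = (0.1664, -0.3408) − 0.04·(4.672, -10.8928) = (-0.02048, 0.094912)

(-0.02048, 0.094912)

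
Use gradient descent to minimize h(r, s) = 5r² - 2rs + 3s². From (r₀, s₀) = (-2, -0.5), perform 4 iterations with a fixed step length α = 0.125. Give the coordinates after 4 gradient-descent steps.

(-0.03125, -0.0078125)

∇h = (10r - 2s, -2r + 6s)
Step 1: at (-2, -0.5), ∇h = (-19, 1) → (-2, -0.5) − 0.125·(-19, 1) = (0.375, -0.625)
Step 2: at (0.375, -0.625), ∇h = (5, -4.5) → (0.375, -0.625) − 0.125·(5, -4.5) = (-0.25, -0.0625)
Step 3: at (-0.25, -0.0625), ∇h = (-2.375, 0.125) → (-0.25, -0.0625) − 0.125·(-2.375, 0.125) = (0.046875, -0.078125)
Step 4: at (0.046875, -0.078125), ∇h = (0.625, -0.5625) → (0.046875, -0.078125) − 0.125·(0.625, -0.5625) = (-0.03125, -0.0078125)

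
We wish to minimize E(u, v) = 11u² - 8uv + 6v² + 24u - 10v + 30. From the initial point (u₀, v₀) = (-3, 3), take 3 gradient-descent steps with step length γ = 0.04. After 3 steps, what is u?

∇E = (22u - 8v + 24, -8u + 12v - 10)
(u₁, v₁) = (-3, 3) − 0.04·(-66, 50) = (-0.36, 1)
(u₂, v₂) = (-0.36, 1) − 0.04·(8.08, 4.88) = (-0.6832, 0.8048)
(u₃, v₃) = (-0.6832, 0.8048) − 0.04·(2.5312, 5.1232) = (-0.784448, 0.599872)
u = -0.784448

-0.784448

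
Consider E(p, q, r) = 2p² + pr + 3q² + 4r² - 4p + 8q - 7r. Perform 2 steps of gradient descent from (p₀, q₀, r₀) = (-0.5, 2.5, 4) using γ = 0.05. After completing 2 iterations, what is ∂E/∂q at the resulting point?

∇E = (4p + r - 4, 6q + 8, p + 8r - 7)
Step 1: at (-0.5, 2.5, 4), ∇E = (-2, 23, 24.5) → (-0.5, 2.5, 4) − 0.05·(-2, 23, 24.5) = (-0.4, 1.35, 2.775)
Step 2: at (-0.4, 1.35, 2.775), ∇E = (-2.825, 16.1, 14.8) → (-0.4, 1.35, 2.775) − 0.05·(-2.825, 16.1, 14.8) = (-0.25875, 0.545, 2.035)
∂E/∂q at (-0.25875, 0.545, 2.035) = 11.27

11.27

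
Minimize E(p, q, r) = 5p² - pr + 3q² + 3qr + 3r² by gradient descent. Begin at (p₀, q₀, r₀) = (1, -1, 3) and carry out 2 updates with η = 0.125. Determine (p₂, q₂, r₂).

∇E = (10p - r, 6q + 3r, -p + 3q + 6r)
(p₁, q₁, r₁) = (1, -1, 3) − 0.125·(7, 3, 14) = (0.125, -1.375, 1.25)
(p₂, q₂, r₂) = (0.125, -1.375, 1.25) − 0.125·(0, -4.5, 3.25) = (0.125, -0.8125, 0.84375)

(0.125, -0.8125, 0.84375)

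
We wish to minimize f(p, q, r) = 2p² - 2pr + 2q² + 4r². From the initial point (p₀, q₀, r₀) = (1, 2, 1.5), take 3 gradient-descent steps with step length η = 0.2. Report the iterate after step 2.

∇f = (4p - 2r, 4q, -2p + 8r)
(p₁, q₁, r₁) = (1, 2, 1.5) − 0.2·(1, 8, 10) = (0.8, 0.4, -0.5)
(p₂, q₂, r₂) = (0.8, 0.4, -0.5) − 0.2·(4.2, 1.6, -5.6) = (-0.04, 0.08, 0.62)

(-0.04, 0.08, 0.62)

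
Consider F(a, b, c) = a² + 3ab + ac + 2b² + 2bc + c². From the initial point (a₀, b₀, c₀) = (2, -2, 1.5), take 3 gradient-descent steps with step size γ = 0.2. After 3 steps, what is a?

2.476

∇F = (2a + 3b + c, 3a + 4b + 2c, a + 2b + 2c)
(a₁, b₁, c₁) = (2, -2, 1.5) − 0.2·(-0.5, 1, 1) = (2.1, -2.2, 1.3)
(a₂, b₂, c₂) = (2.1, -2.2, 1.3) − 0.2·(-1.1, 0.1, 0.3) = (2.32, -2.22, 1.24)
(a₃, b₃, c₃) = (2.32, -2.22, 1.24) − 0.2·(-0.78, 0.56, 0.36) = (2.476, -2.332, 1.168)
a = 2.476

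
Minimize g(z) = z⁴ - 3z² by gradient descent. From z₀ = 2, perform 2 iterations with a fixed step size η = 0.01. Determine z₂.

1.67472

g′(z) = 4z³ - 6z
Step 1: g′(2) = 20; z₁ = 2 − 0.01·20 = 1.8
Step 2: g′(1.8) = 12.528; z₂ = 1.8 − 0.01·12.528 = 1.67472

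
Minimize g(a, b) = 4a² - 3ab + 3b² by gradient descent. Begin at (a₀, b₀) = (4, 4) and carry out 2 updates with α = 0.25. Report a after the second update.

∇g = (8a - 3b, -3a + 6b)
Step 1: at (4, 4), ∇g = (20, 12) → (4, 4) − 0.25·(20, 12) = (-1, 1)
Step 2: at (-1, 1), ∇g = (-11, 9) → (-1, 1) − 0.25·(-11, 9) = (1.75, -1.25)
a = 1.75

1.75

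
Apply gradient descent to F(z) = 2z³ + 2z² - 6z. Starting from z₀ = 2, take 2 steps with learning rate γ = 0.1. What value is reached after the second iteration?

0.024

F′(z) = 6z² + 4z - 6
z₁ = 2 − 0.1·26 = -0.6
z₂ = -0.6 − 0.1·(-6.24) = 0.024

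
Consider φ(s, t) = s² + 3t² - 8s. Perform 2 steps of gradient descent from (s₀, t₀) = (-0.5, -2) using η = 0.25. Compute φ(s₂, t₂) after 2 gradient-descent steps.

-13.984375

∇φ = (2s - 8, 6t)
(s₁, t₁) = (-0.5, -2) − 0.25·(-9, -12) = (1.75, 1)
(s₂, t₂) = (1.75, 1) − 0.25·(-4.5, 6) = (2.875, -0.5)
φ(2.875, -0.5) = -13.984375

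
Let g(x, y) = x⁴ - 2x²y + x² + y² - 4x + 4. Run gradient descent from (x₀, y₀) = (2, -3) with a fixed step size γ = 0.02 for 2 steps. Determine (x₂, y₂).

(0.67879424, -2.580224)

∇g = (4x³ - 4xy + 2x - 4, -2x² + 2y)
Step 1: at (2, -3), ∇g = (56, -14) → (2, -3) − 0.02·(56, -14) = (0.88, -2.72)
Step 2: at (0.88, -2.72), ∇g = (10.060288, -6.9888) → (0.88, -2.72) − 0.02·(10.060288, -6.9888) = (0.67879424, -2.580224)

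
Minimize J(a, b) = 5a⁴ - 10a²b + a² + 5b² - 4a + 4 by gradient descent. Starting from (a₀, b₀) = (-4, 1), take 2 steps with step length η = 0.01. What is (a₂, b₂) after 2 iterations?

(-95.0198656, 8.84344)

∇J = (20a³ - 20ab + 2a - 4, -10a² + 10b)
(a₁, b₁) = (-4, 1) − 0.01·(-1212, -150) = (8.12, 2.5)
(a₂, b₂) = (8.12, 2.5) − 0.01·(10313.98656, -634.344) = (-95.0198656, 8.84344)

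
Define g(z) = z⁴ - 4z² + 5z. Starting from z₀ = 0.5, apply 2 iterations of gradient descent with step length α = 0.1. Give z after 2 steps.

0.11285

g′(z) = 4z³ - 8z + 5
z₁ = 0.5 − 0.1·1.5 = 0.35
z₂ = 0.35 − 0.1·2.3715 = 0.11285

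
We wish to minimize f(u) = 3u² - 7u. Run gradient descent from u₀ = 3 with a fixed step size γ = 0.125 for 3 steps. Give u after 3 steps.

1.1953125

f′(u) = 6u - 7
Step 1: f′(3) = 11; u₁ = 3 − 0.125·11 = 1.625
Step 2: f′(1.625) = 2.75; u₂ = 1.625 − 0.125·2.75 = 1.28125
Step 3: f′(1.28125) = 0.6875; u₃ = 1.28125 − 0.125·0.6875 = 1.1953125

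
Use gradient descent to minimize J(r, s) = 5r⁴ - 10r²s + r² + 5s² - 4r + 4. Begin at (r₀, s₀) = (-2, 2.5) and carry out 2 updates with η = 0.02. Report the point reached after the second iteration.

(-1.1463424, 2.32192)

∇J = (20r³ - 20rs + 2r - 4, -10r² + 10s)
Step 1: at (-2, 2.5), ∇J = (-68, -15) → (-2, 2.5) − 0.02·(-68, -15) = (-0.64, 2.8)
Step 2: at (-0.64, 2.8), ∇J = (25.31712, 23.904) → (-0.64, 2.8) − 0.02·(25.31712, 23.904) = (-1.1463424, 2.32192)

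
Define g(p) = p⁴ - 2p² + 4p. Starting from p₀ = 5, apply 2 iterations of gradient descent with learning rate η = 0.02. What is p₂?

g′(p) = 4p³ - 4p + 4
p₁ = 5 − 0.02·484 = -4.68
p₂ = -4.68 − 0.02·(-387.292928) = 3.06585856

3.06585856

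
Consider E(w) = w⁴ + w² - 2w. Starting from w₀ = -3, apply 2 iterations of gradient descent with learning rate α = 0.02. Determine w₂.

E′(w) = 4w³ + 2w - 2
Step 1: E′(-3) = -116; w₁ = -3 − 0.02·(-116) = -0.68
Step 2: E′(-0.68) = -4.617728; w₂ = -0.68 − 0.02·(-4.617728) = -0.58764544

-0.58764544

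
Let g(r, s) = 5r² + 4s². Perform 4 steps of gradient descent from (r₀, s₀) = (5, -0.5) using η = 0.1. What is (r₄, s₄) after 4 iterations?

(0, -0.0008)

∇g = (10r, 8s)
(r₁, s₁) = (5, -0.5) − 0.1·(50, -4) = (0, -0.1)
(r₂, s₂) = (0, -0.1) − 0.1·(0, -0.8) = (0, -0.02)
(r₃, s₃) = (0, -0.02) − 0.1·(0, -0.16) = (0, -0.004)
(r₄, s₄) = (0, -0.004) − 0.1·(0, -0.032) = (0, -0.0008)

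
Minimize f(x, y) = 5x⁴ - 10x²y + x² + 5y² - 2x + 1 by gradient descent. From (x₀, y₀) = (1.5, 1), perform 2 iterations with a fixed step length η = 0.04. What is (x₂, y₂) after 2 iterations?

(-0.0047488, 0.90064)

∇f = (20x³ - 20xy + 2x - 2, -10x² + 10y)
Step 1: at (1.5, 1), ∇f = (38.5, -12.5) → (1.5, 1) − 0.04·(38.5, -12.5) = (-0.04, 1.5)
Step 2: at (-0.04, 1.5), ∇f = (-0.88128, 14.984) → (-0.04, 1.5) − 0.04·(-0.88128, 14.984) = (-0.0047488, 0.90064)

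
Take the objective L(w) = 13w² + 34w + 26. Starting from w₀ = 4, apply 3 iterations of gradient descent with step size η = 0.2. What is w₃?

-394.544

L′(w) = 26w + 34
w₁ = 4 − 0.2·138 = -23.6
w₂ = -23.6 − 0.2·(-579.6) = 92.32
w₃ = 92.32 − 0.2·2434.32 = -394.544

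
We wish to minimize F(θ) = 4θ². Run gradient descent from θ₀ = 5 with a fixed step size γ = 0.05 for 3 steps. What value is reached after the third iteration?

1.08

F′(θ) = 8θ
θ₁ = 5 − 0.05·40 = 3
θ₂ = 3 − 0.05·24 = 1.8
θ₃ = 1.8 − 0.05·14.4 = 1.08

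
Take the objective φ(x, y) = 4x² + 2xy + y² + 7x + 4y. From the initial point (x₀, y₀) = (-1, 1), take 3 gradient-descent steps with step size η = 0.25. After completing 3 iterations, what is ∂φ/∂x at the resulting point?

-3.375

∇φ = (8x + 2y + 7, 2x + 2y + 4)
Step 1: at (-1, 1), ∇φ = (1, 4) → (-1, 1) − 0.25·(1, 4) = (-1.25, 0)
Step 2: at (-1.25, 0), ∇φ = (-3, 1.5) → (-1.25, 0) − 0.25·(-3, 1.5) = (-0.5, -0.375)
Step 3: at (-0.5, -0.375), ∇φ = (2.25, 2.25) → (-0.5, -0.375) − 0.25·(2.25, 2.25) = (-1.0625, -0.9375)
∂φ/∂x at (-1.0625, -0.9375) = -3.375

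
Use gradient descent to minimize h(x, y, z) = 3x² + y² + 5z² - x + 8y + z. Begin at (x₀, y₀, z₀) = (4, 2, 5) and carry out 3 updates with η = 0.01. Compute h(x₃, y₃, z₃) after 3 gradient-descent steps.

115.282653942656

∇h = (6x - 1, 2y + 8, 10z + 1)
Step 1: at (4, 2, 5), ∇h = (23, 12, 51) → (4, 2, 5) − 0.01·(23, 12, 51) = (3.77, 1.88, 4.49)
Step 2: at (3.77, 1.88, 4.49), ∇h = (21.62, 11.76, 45.9) → (3.77, 1.88, 4.49) − 0.01·(21.62, 11.76, 45.9) = (3.5538, 1.7624, 4.031)
Step 3: at (3.5538, 1.7624, 4.031), ∇h = (20.3228, 11.5248, 41.31) → (3.5538, 1.7624, 4.031) − 0.01·(20.3228, 11.5248, 41.31) = (3.350572, 1.647152, 3.6179)
h(3.350572, 1.647152, 3.6179) = 115.282653942656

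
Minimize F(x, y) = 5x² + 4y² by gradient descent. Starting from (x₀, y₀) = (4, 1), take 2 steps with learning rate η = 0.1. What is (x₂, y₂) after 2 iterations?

(0, 0.04)

∇F = (10x, 8y)
Step 1: at (4, 1), ∇F = (40, 8) → (4, 1) − 0.1·(40, 8) = (0, 0.2)
Step 2: at (0, 0.2), ∇F = (0, 1.6) → (0, 0.2) − 0.1·(0, 1.6) = (0, 0.04)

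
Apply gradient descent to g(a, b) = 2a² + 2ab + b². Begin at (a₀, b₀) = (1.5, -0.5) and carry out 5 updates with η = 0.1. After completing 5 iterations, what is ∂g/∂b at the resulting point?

-0.46176

∇g = (4a + 2b, 2a + 2b)
(a₁, b₁) = (1.5, -0.5) − 0.1·(5, 2) = (1, -0.7)
(a₂, b₂) = (1, -0.7) − 0.1·(2.6, 0.6) = (0.74, -0.76)
(a₃, b₃) = (0.74, -0.76) − 0.1·(1.44, -0.04) = (0.596, -0.756)
(a₄, b₄) = (0.596, -0.756) − 0.1·(0.872, -0.32) = (0.5088, -0.724)
(a₅, b₅) = (0.5088, -0.724) − 0.1·(0.5872, -0.4304) = (0.45008, -0.68096)
∂g/∂b at (0.45008, -0.68096) = -0.46176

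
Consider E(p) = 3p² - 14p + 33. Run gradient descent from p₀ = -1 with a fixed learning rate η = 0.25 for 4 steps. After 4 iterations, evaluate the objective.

E′(p) = 6p - 14
p₁ = -1 − 0.25·(-20) = 4
p₂ = 4 − 0.25·10 = 1.5
p₃ = 1.5 − 0.25·(-5) = 2.75
p₄ = 2.75 − 0.25·2.5 = 2.125
E(2.125) = 16.796875

16.796875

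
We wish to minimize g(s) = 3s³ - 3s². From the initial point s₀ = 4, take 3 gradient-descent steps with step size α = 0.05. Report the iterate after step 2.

-4.4

g′(s) = 9s² - 6s
Step 1: g′(4) = 120; s₁ = 4 − 0.05·120 = -2
Step 2: g′(-2) = 48; s₂ = -2 − 0.05·48 = -4.4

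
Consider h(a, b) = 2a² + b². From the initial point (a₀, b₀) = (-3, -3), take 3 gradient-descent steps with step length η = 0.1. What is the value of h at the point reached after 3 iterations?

3.199104

∇h = (4a, 2b)
(a₁, b₁) = (-3, -3) − 0.1·(-12, -6) = (-1.8, -2.4)
(a₂, b₂) = (-1.8, -2.4) − 0.1·(-7.2, -4.8) = (-1.08, -1.92)
(a₃, b₃) = (-1.08, -1.92) − 0.1·(-4.32, -3.84) = (-0.648, -1.536)
h(-0.648, -1.536) = 3.199104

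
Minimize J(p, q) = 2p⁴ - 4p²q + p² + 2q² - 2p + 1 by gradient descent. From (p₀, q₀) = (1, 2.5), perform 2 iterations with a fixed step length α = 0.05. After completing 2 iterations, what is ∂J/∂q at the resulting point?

∇J = (8p³ - 8pq + 2p - 2, -4p² + 4q)
(p₁, q₁) = (1, 2.5) − 0.05·(-12, 6) = (1.6, 2.2)
(p₂, q₂) = (1.6, 2.2) − 0.05·(5.808, -1.44) = (1.3096, 2.272)
∂J/∂q at (1.3096, 2.272) = 2.22779136

2.22779136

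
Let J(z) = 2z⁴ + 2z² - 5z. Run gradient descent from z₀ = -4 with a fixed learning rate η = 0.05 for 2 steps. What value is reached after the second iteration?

J′(z) = 8z³ + 4z - 5
z₁ = -4 − 0.05·(-533) = 22.65
z₂ = 22.65 − 0.05·93045.277 = -4629.61385

-4629.61385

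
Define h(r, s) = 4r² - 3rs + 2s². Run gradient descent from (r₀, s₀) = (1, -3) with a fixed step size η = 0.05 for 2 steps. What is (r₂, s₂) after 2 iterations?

(-0.2475, -1.7775)

∇h = (8r - 3s, -3r + 4s)
(r₁, s₁) = (1, -3) − 0.05·(17, -15) = (0.15, -2.25)
(r₂, s₂) = (0.15, -2.25) − 0.05·(7.95, -9.45) = (-0.2475, -1.7775)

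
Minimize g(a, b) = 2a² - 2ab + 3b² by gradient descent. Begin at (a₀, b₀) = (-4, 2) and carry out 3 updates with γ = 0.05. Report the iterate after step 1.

(-3, 1)

∇g = (4a - 2b, -2a + 6b)
(a₁, b₁) = (-4, 2) − 0.05·(-20, 20) = (-3, 1)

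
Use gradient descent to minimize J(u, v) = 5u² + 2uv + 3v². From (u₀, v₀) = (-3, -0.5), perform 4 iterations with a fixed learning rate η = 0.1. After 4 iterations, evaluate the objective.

∇J = (10u + 2v, 2u + 6v)
Step 1: at (-3, -0.5), ∇J = (-31, -9) → (-3, -0.5) − 0.1·(-31, -9) = (0.1, 0.4)
Step 2: at (0.1, 0.4), ∇J = (1.8, 2.6) → (0.1, 0.4) − 0.1·(1.8, 2.6) = (-0.08, 0.14)
Step 3: at (-0.08, 0.14), ∇J = (-0.52, 0.68) → (-0.08, 0.14) − 0.1·(-0.52, 0.68) = (-0.028, 0.072)
Step 4: at (-0.028, 0.072), ∇J = (-0.136, 0.376) → (-0.028, 0.072) − 0.1·(-0.136, 0.376) = (-0.0144, 0.0344)
J(-0.0144, 0.0344) = 0.00359616

0.00359616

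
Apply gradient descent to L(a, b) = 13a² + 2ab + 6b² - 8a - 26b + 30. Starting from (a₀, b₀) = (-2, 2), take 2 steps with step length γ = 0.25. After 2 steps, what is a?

-65.75

∇L = (26a + 2b - 8, 2a + 12b - 26)
Step 1: at (-2, 2), ∇L = (-56, -6) → (-2, 2) − 0.25·(-56, -6) = (12, 3.5)
Step 2: at (12, 3.5), ∇L = (311, 40) → (12, 3.5) − 0.25·(311, 40) = (-65.75, -6.5)
a = -65.75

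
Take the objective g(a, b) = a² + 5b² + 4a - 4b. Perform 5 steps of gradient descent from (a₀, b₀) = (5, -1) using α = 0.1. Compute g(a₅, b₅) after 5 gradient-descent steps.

0.4613349376

∇g = (2a + 4, 10b - 4)
Step 1: at (5, -1), ∇g = (14, -14) → (5, -1) − 0.1·(14, -14) = (3.6, 0.4)
Step 2: at (3.6, 0.4), ∇g = (11.2, 0) → (3.6, 0.4) − 0.1·(11.2, 0) = (2.48, 0.4)
Step 3: at (2.48, 0.4), ∇g = (8.96, 0) → (2.48, 0.4) − 0.1·(8.96, 0) = (1.584, 0.4)
Step 4: at (1.584, 0.4), ∇g = (7.168, 0) → (1.584, 0.4) − 0.1·(7.168, 0) = (0.8672, 0.4)
Step 5: at (0.8672, 0.4), ∇g = (5.7344, 0) → (0.8672, 0.4) − 0.1·(5.7344, 0) = (0.29376, 0.4)
g(0.29376, 0.4) = 0.4613349376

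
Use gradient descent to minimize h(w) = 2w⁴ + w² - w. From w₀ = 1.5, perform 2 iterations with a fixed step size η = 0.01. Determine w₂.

h′(w) = 8w³ + 2w - 1
Step 1: h′(1.5) = 29; w₁ = 1.5 − 0.01·29 = 1.21
Step 2: h′(1.21) = 15.592488; w₂ = 1.21 − 0.01·15.592488 = 1.05407512

1.05407512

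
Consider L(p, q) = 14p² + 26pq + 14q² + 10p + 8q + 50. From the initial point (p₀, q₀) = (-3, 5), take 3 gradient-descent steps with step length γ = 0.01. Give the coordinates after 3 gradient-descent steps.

(-3.84728, 3.741064)

∇L = (28p + 26q + 10, 26p + 28q + 8)
Step 1: at (-3, 5), ∇L = (56, 70) → (-3, 5) − 0.01·(56, 70) = (-3.56, 4.3)
Step 2: at (-3.56, 4.3), ∇L = (22.12, 35.84) → (-3.56, 4.3) − 0.01·(22.12, 35.84) = (-3.7812, 3.9416)
Step 3: at (-3.7812, 3.9416), ∇L = (6.608, 20.0536) → (-3.7812, 3.9416) − 0.01·(6.608, 20.0536) = (-3.84728, 3.741064)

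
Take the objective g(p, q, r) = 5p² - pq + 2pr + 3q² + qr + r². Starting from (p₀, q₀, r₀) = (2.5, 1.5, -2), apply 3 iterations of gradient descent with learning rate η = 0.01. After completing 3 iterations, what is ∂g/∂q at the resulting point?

∇g = (10p - q + 2r, -p + 6q + r, 2p + q + 2r)
Step 1: at (2.5, 1.5, -2), ∇g = (19.5, 4.5, 2.5) → (2.5, 1.5, -2) − 0.01·(19.5, 4.5, 2.5) = (2.305, 1.455, -2.025)
Step 2: at (2.305, 1.455, -2.025), ∇g = (17.545, 4.4, 2.015) → (2.305, 1.455, -2.025) − 0.01·(17.545, 4.4, 2.015) = (2.12955, 1.411, -2.04515)
Step 3: at (2.12955, 1.411, -2.04515), ∇g = (15.7942, 4.2913, 1.5798) → (2.12955, 1.411, -2.04515) − 0.01·(15.7942, 4.2913, 1.5798) = (1.971608, 1.368087, -2.060948)
∂g/∂q at (1.971608, 1.368087, -2.060948) = 4.175966

4.175966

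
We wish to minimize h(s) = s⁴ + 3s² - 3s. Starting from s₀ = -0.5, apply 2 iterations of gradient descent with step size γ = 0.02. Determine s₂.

-0.26154776

h′(s) = 4s³ + 6s - 3
s₁ = -0.5 − 0.02·(-6.5) = -0.37
s₂ = -0.37 − 0.02·(-5.422612) = -0.26154776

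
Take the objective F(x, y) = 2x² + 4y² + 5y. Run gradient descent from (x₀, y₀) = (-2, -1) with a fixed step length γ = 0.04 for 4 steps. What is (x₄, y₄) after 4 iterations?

(-0.99574272, -0.70518016)

∇F = (4x, 8y + 5)
(x₁, y₁) = (-2, -1) − 0.04·(-8, -3) = (-1.68, -0.88)
(x₂, y₂) = (-1.68, -0.88) − 0.04·(-6.72, -2.04) = (-1.4112, -0.7984)
(x₃, y₃) = (-1.4112, -0.7984) − 0.04·(-5.6448, -1.3872) = (-1.185408, -0.742912)
(x₄, y₄) = (-1.185408, -0.742912) − 0.04·(-4.741632, -0.943296) = (-0.99574272, -0.70518016)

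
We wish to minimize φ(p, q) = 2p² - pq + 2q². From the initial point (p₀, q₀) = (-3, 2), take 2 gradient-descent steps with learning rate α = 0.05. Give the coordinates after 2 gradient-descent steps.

∇φ = (4p - q, -p + 4q)
(p₁, q₁) = (-3, 2) − 0.05·(-14, 11) = (-2.3, 1.45)
(p₂, q₂) = (-2.3, 1.45) − 0.05·(-10.65, 8.1) = (-1.7675, 1.045)

(-1.7675, 1.045)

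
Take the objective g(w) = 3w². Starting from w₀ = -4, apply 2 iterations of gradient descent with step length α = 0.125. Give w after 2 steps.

-0.25

g′(w) = 6w
w₁ = -4 − 0.125·(-24) = -1
w₂ = -1 − 0.125·(-6) = -0.25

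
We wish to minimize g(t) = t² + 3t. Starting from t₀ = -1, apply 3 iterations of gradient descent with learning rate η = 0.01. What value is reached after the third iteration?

-1.029404

g′(t) = 2t + 3
t₁ = -1 − 0.01·1 = -1.01
t₂ = -1.01 − 0.01·0.98 = -1.0198
t₃ = -1.0198 − 0.01·0.9604 = -1.029404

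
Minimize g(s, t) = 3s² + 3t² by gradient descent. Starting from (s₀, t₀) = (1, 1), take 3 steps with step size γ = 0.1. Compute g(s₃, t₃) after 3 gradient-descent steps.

0.024576

∇g = (6s, 6t)
Step 1: at (1, 1), ∇g = (6, 6) → (1, 1) − 0.1·(6, 6) = (0.4, 0.4)
Step 2: at (0.4, 0.4), ∇g = (2.4, 2.4) → (0.4, 0.4) − 0.1·(2.4, 2.4) = (0.16, 0.16)
Step 3: at (0.16, 0.16), ∇g = (0.96, 0.96) → (0.16, 0.16) − 0.1·(0.96, 0.96) = (0.064, 0.064)
g(0.064, 0.064) = 0.024576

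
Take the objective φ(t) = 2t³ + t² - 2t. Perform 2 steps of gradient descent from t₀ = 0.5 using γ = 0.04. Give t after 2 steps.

0.466304

φ′(t) = 6t² + 2t - 2
Step 1: φ′(0.5) = 0.5; t₁ = 0.5 − 0.04·0.5 = 0.48
Step 2: φ′(0.48) = 0.3424; t₂ = 0.48 − 0.04·0.3424 = 0.466304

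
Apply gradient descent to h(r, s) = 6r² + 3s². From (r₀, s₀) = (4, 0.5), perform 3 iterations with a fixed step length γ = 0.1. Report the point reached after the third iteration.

(-0.032, 0.032)

∇h = (12r, 6s)
(r₁, s₁) = (4, 0.5) − 0.1·(48, 3) = (-0.8, 0.2)
(r₂, s₂) = (-0.8, 0.2) − 0.1·(-9.6, 1.2) = (0.16, 0.08)
(r₃, s₃) = (0.16, 0.08) − 0.1·(1.92, 0.48) = (-0.032, 0.032)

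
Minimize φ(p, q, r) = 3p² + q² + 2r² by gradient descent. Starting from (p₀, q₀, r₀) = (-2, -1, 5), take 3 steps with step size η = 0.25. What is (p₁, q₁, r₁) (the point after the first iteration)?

(1, -0.5, 0)

∇φ = (6p, 2q, 4r)
Step 1: at (-2, -1, 5), ∇φ = (-12, -2, 20) → (-2, -1, 5) − 0.25·(-12, -2, 20) = (1, -0.5, 0)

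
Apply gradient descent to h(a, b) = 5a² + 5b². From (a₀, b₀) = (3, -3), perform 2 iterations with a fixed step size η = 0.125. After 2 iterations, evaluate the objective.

0.3515625

∇h = (10a, 10b)
(a₁, b₁) = (3, -3) − 0.125·(30, -30) = (-0.75, 0.75)
(a₂, b₂) = (-0.75, 0.75) − 0.125·(-7.5, 7.5) = (0.1875, -0.1875)
h(0.1875, -0.1875) = 0.3515625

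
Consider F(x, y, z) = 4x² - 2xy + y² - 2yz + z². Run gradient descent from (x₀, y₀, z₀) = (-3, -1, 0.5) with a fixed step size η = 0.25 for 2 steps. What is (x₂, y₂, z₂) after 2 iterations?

(-3.375, 0.25, -1)

∇F = (8x - 2y, -2x + 2y - 2z, -2y + 2z)
Step 1: at (-3, -1, 0.5), ∇F = (-22, 3, 3) → (-3, -1, 0.5) − 0.25·(-22, 3, 3) = (2.5, -1.75, -0.25)
Step 2: at (2.5, -1.75, -0.25), ∇F = (23.5, -8, 3) → (2.5, -1.75, -0.25) − 0.25·(23.5, -8, 3) = (-3.375, 0.25, -1)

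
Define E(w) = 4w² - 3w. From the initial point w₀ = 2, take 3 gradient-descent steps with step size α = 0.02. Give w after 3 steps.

1.338144

E′(w) = 8w - 3
w₁ = 2 − 0.02·13 = 1.74
w₂ = 1.74 − 0.02·10.92 = 1.5216
w₃ = 1.5216 − 0.02·9.1728 = 1.338144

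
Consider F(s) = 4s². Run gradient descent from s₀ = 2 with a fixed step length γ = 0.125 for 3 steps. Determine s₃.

F′(s) = 8s
s₁ = 2 − 0.125·16 = 0
s₂ = 0 − 0.125·0 = 0
s₃ = 0 − 0.125·0 = 0

0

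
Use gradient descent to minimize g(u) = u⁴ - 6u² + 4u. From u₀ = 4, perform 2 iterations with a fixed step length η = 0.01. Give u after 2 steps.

1.79981312

g′(u) = 4u³ - 12u + 4
Step 1: g′(4) = 212; u₁ = 4 − 0.01·212 = 1.88
Step 2: g′(1.88) = 8.018688; u₂ = 1.88 − 0.01·8.018688 = 1.79981312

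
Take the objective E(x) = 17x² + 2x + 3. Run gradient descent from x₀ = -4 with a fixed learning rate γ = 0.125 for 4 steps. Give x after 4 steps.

-439.76171875

E′(x) = 34x + 2
Step 1: E′(-4) = -134; x₁ = -4 − 0.125·(-134) = 12.75
Step 2: E′(12.75) = 435.5; x₂ = 12.75 − 0.125·435.5 = -41.6875
Step 3: E′(-41.6875) = -1415.375; x₃ = -41.6875 − 0.125·(-1415.375) = 135.234375
Step 4: E′(135.234375) = 4599.96875; x₄ = 135.234375 − 0.125·4599.96875 = -439.76171875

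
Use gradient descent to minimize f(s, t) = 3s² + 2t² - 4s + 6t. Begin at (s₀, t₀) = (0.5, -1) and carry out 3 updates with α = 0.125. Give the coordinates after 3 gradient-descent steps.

(0.6640625, -1.4375)

∇f = (6s - 4, 4t + 6)
(s₁, t₁) = (0.5, -1) − 0.125·(-1, 2) = (0.625, -1.25)
(s₂, t₂) = (0.625, -1.25) − 0.125·(-0.25, 1) = (0.65625, -1.375)
(s₃, t₃) = (0.65625, -1.375) − 0.125·(-0.0625, 0.5) = (0.6640625, -1.4375)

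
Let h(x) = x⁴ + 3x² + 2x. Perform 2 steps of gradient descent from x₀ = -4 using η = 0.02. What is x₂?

h′(x) = 4x³ + 6x + 2
x₁ = -4 − 0.02·(-278) = 1.56
x₂ = 1.56 − 0.02·26.545664 = 1.02908672

1.02908672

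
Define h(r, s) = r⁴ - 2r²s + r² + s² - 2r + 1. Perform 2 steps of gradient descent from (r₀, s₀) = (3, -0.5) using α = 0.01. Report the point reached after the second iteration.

∇h = (4r³ - 4rs + 2r - 2, -2r² + 2s)
Step 1: at (3, -0.5), ∇h = (118, -19) → (3, -0.5) − 0.01·(118, -19) = (1.82, -0.31)
Step 2: at (1.82, -0.31), ∇h = (28.011072, -7.2448) → (1.82, -0.31) − 0.01·(28.011072, -7.2448) = (1.53988928, -0.237552)

(1.53988928, -0.237552)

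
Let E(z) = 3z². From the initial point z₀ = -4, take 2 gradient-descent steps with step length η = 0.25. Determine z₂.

E′(z) = 6z
z₁ = -4 − 0.25·(-24) = 2
z₂ = 2 − 0.25·12 = -1

-1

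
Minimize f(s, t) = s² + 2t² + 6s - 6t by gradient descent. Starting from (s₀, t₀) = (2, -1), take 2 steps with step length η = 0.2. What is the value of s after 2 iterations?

∇f = (2s + 6, 4t - 6)
Step 1: at (2, -1), ∇f = (10, -10) → (2, -1) − 0.2·(10, -10) = (0, 1)
Step 2: at (0, 1), ∇f = (6, -2) → (0, 1) − 0.2·(6, -2) = (-1.2, 1.4)
s = -1.2

-1.2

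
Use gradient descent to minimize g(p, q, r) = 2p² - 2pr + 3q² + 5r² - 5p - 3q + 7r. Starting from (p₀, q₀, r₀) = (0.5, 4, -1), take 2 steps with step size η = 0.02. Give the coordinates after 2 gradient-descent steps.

(0.5416, 3.2104, -0.8552)

∇g = (4p - 2r - 5, 6q - 3, -2p + 10r + 7)
(p₁, q₁, r₁) = (0.5, 4, -1) − 0.02·(-1, 21, -4) = (0.52, 3.58, -0.92)
(p₂, q₂, r₂) = (0.52, 3.58, -0.92) − 0.02·(-1.08, 18.48, -3.24) = (0.5416, 3.2104, -0.8552)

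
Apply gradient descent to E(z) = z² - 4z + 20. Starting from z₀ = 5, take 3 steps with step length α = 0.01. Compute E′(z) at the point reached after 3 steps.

5.647152

E′(z) = 2z - 4
z₁ = 5 − 0.01·6 = 4.94
z₂ = 4.94 − 0.01·5.88 = 4.8812
z₃ = 4.8812 − 0.01·5.7624 = 4.823576
E′(z) at (4.823576) = 5.647152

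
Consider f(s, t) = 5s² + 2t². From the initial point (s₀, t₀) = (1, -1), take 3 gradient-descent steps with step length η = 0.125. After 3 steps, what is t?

∇f = (10s, 4t)
(s₁, t₁) = (1, -1) − 0.125·(10, -4) = (-0.25, -0.5)
(s₂, t₂) = (-0.25, -0.5) − 0.125·(-2.5, -2) = (0.0625, -0.25)
(s₃, t₃) = (0.0625, -0.25) − 0.125·(0.625, -1) = (-0.015625, -0.125)
t = -0.125

-0.125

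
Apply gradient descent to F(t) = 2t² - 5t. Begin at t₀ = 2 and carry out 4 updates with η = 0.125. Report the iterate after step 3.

1.34375

F′(t) = 4t - 5
t₁ = 2 − 0.125·3 = 1.625
t₂ = 1.625 − 0.125·1.5 = 1.4375
t₃ = 1.4375 − 0.125·0.75 = 1.34375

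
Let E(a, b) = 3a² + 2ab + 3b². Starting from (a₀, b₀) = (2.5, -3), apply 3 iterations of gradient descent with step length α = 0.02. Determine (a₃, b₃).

(1.993216, -2.289568)

∇E = (6a + 2b, 2a + 6b)
(a₁, b₁) = (2.5, -3) − 0.02·(9, -13) = (2.32, -2.74)
(a₂, b₂) = (2.32, -2.74) − 0.02·(8.44, -11.8) = (2.1512, -2.504)
(a₃, b₃) = (2.1512, -2.504) − 0.02·(7.8992, -10.7216) = (1.993216, -2.289568)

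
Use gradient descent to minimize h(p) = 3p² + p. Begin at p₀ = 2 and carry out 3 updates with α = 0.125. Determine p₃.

-0.1328125

h′(p) = 6p + 1
Step 1: h′(2) = 13; p₁ = 2 − 0.125·13 = 0.375
Step 2: h′(0.375) = 3.25; p₂ = 0.375 − 0.125·3.25 = -0.03125
Step 3: h′(-0.03125) = 0.8125; p₃ = -0.03125 − 0.125·0.8125 = -0.1328125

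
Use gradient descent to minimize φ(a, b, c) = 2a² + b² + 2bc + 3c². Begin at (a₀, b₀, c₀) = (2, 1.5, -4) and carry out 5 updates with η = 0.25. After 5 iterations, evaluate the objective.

∇φ = (4a, 2b + 2c, 2b + 6c)
(a₁, b₁, c₁) = (2, 1.5, -4) − 0.25·(8, -5, -21) = (0, 2.75, 1.25)
(a₂, b₂, c₂) = (0, 2.75, 1.25) − 0.25·(0, 8, 13) = (0, 0.75, -2)
(a₃, b₃, c₃) = (0, 0.75, -2) − 0.25·(0, -2.5, -10.5) = (0, 1.375, 0.625)
(a₄, b₄, c₄) = (0, 1.375, 0.625) − 0.25·(0, 4, 6.5) = (0, 0.375, -1)
(a₅, b₅, c₅) = (0, 0.375, -1) − 0.25·(0, -1.25, -5.25) = (0, 0.6875, 0.3125)
φ(0, 0.6875, 0.3125) = 1.1953125

1.1953125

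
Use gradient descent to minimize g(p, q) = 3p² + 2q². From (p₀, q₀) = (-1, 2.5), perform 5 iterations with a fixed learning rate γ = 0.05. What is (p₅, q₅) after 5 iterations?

(-0.16807, 0.8192)

∇g = (6p, 4q)
Step 1: at (-1, 2.5), ∇g = (-6, 10) → (-1, 2.5) − 0.05·(-6, 10) = (-0.7, 2)
Step 2: at (-0.7, 2), ∇g = (-4.2, 8) → (-0.7, 2) − 0.05·(-4.2, 8) = (-0.49, 1.6)
Step 3: at (-0.49, 1.6), ∇g = (-2.94, 6.4) → (-0.49, 1.6) − 0.05·(-2.94, 6.4) = (-0.343, 1.28)
Step 4: at (-0.343, 1.28), ∇g = (-2.058, 5.12) → (-0.343, 1.28) − 0.05·(-2.058, 5.12) = (-0.2401, 1.024)
Step 5: at (-0.2401, 1.024), ∇g = (-1.4406, 4.096) → (-0.2401, 1.024) − 0.05·(-1.4406, 4.096) = (-0.16807, 0.8192)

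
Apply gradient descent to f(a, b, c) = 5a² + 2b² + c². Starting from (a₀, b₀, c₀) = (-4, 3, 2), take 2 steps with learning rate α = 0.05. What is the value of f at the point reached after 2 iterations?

∇f = (10a, 4b, 2c)
(a₁, b₁, c₁) = (-4, 3, 2) − 0.05·(-40, 12, 4) = (-2, 2.4, 1.8)
(a₂, b₂, c₂) = (-2, 2.4, 1.8) − 0.05·(-20, 9.6, 3.6) = (-1, 1.92, 1.62)
f(-1, 1.92, 1.62) = 14.9972

14.9972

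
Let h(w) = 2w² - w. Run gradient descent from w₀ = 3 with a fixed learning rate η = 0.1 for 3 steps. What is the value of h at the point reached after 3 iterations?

h′(w) = 4w - 1
Step 1: h′(3) = 11; w₁ = 3 − 0.1·11 = 1.9
Step 2: h′(1.9) = 6.6; w₂ = 1.9 − 0.1·6.6 = 1.24
Step 3: h′(1.24) = 3.96; w₃ = 1.24 − 0.1·3.96 = 0.844
h(0.844) = 0.580672

0.580672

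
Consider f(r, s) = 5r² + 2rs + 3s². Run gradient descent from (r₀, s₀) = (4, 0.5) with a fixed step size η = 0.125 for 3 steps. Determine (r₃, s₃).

∇f = (10r + 2s, 2r + 6s)
Step 1: at (4, 0.5), ∇f = (41, 11) → (4, 0.5) − 0.125·(41, 11) = (-1.125, -0.875)
Step 2: at (-1.125, -0.875), ∇f = (-13, -7.5) → (-1.125, -0.875) − 0.125·(-13, -7.5) = (0.5, 0.0625)
Step 3: at (0.5, 0.0625), ∇f = (5.125, 1.375) → (0.5, 0.0625) − 0.125·(5.125, 1.375) = (-0.140625, -0.109375)

(-0.140625, -0.109375)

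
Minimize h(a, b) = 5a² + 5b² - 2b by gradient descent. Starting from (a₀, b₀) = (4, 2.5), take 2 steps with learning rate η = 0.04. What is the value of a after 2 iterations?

1.44

∇h = (10a, 10b - 2)
Step 1: at (4, 2.5), ∇h = (40, 23) → (4, 2.5) − 0.04·(40, 23) = (2.4, 1.58)
Step 2: at (2.4, 1.58), ∇h = (24, 13.8) → (2.4, 1.58) − 0.04·(24, 13.8) = (1.44, 1.028)
a = 1.44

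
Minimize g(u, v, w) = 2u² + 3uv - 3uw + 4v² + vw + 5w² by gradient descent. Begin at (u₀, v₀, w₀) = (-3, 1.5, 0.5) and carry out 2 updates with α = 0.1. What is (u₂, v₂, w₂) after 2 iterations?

∇g = (4u + 3v - 3w, 3u + 8v + w, -3u + v + 10w)
(u₁, v₁, w₁) = (-3, 1.5, 0.5) − 0.1·(-9, 3.5, 15.5) = (-2.1, 1.15, -1.05)
(u₂, v₂, w₂) = (-2.1, 1.15, -1.05) − 0.1·(-1.8, 1.85, -3.05) = (-1.92, 0.965, -0.745)

(-1.92, 0.965, -0.745)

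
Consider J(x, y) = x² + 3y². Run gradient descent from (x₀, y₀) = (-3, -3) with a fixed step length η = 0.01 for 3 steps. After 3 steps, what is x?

∇J = (2x, 6y)
(x₁, y₁) = (-3, -3) − 0.01·(-6, -18) = (-2.94, -2.82)
(x₂, y₂) = (-2.94, -2.82) − 0.01·(-5.88, -16.92) = (-2.8812, -2.6508)
(x₃, y₃) = (-2.8812, -2.6508) − 0.01·(-5.7624, -15.9048) = (-2.823576, -2.491752)
x = -2.823576

-2.823576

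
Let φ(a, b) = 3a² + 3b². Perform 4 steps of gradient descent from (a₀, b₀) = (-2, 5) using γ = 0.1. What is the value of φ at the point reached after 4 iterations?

∇φ = (6a, 6b)
(a₁, b₁) = (-2, 5) − 0.1·(-12, 30) = (-0.8, 2)
(a₂, b₂) = (-0.8, 2) − 0.1·(-4.8, 12) = (-0.32, 0.8)
(a₃, b₃) = (-0.32, 0.8) − 0.1·(-1.92, 4.8) = (-0.128, 0.32)
(a₄, b₄) = (-0.128, 0.32) − 0.1·(-0.768, 1.92) = (-0.0512, 0.128)
φ(-0.0512, 0.128) = 0.05701632

0.05701632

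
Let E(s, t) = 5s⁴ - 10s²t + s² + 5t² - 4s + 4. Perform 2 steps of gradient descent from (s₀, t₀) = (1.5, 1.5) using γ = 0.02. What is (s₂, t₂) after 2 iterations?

∇E = (20s³ - 20st + 2s - 4, -10s² + 10t)
(s₁, t₁) = (1.5, 1.5) − 0.02·(21.5, -7.5) = (1.07, 1.65)
(s₂, t₂) = (1.07, 1.65) − 0.02·(-12.66914, 5.051) = (1.3233828, 1.54898)

(1.3233828, 1.54898)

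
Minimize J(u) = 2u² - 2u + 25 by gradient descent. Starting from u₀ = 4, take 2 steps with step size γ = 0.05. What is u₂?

2.74

J′(u) = 4u - 2
Step 1: J′(4) = 14; u₁ = 4 − 0.05·14 = 3.3
Step 2: J′(3.3) = 11.2; u₂ = 3.3 − 0.05·11.2 = 2.74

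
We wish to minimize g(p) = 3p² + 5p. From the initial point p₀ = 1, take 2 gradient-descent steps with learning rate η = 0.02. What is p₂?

g′(p) = 6p + 5
Step 1: g′(1) = 11; p₁ = 1 − 0.02·11 = 0.78
Step 2: g′(0.78) = 9.68; p₂ = 0.78 − 0.02·9.68 = 0.5864

0.5864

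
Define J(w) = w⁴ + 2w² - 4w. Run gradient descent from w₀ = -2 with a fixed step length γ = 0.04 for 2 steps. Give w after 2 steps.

-0.03938816

J′(w) = 4w³ + 4w - 4
Step 1: J′(-2) = -44; w₁ = -2 − 0.04·(-44) = -0.24
Step 2: J′(-0.24) = -5.015296; w₂ = -0.24 − 0.04·(-5.015296) = -0.03938816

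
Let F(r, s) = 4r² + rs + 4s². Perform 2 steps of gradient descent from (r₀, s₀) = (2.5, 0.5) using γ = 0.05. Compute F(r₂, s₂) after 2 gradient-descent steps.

3.1025453125

∇F = (8r + s, r + 8s)
(r₁, s₁) = (2.5, 0.5) − 0.05·(20.5, 6.5) = (1.475, 0.175)
(r₂, s₂) = (1.475, 0.175) − 0.05·(11.975, 2.875) = (0.87625, 0.03125)
F(0.87625, 0.03125) = 3.1025453125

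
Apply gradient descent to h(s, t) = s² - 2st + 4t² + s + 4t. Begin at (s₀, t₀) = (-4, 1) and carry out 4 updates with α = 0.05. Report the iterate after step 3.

∇h = (2s - 2t + 1, -2s + 8t + 4)
(s₁, t₁) = (-4, 1) − 0.05·(-9, 20) = (-3.55, 0)
(s₂, t₂) = (-3.55, 0) − 0.05·(-6.1, 11.1) = (-3.245, -0.555)
(s₃, t₃) = (-3.245, -0.555) − 0.05·(-4.38, 6.05) = (-3.026, -0.8575)

(-3.026, -0.8575)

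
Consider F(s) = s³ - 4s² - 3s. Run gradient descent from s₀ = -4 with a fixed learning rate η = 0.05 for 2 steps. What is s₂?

-20.083375

F′(s) = 3s² - 8s - 3
s₁ = -4 − 0.05·77 = -7.85
s₂ = -7.85 − 0.05·244.6675 = -20.083375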